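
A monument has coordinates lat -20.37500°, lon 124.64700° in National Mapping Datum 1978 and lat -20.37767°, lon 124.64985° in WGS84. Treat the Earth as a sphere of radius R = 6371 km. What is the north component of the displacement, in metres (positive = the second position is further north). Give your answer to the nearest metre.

ΔN = -297 m

Δφ = -20.37767° − -20.37500° = -0.00267°; Δλ = 124.64985° − 124.64700° = +0.00285°.
1° along a meridian = πR/180 = 111195 m.
ΔN = Δφ × 111195 = -296.9 m; ΔE = Δλ × 111195 × cos(-20.37500°) = +0.00285 × 111195 × 0.937434 = 297.1 m.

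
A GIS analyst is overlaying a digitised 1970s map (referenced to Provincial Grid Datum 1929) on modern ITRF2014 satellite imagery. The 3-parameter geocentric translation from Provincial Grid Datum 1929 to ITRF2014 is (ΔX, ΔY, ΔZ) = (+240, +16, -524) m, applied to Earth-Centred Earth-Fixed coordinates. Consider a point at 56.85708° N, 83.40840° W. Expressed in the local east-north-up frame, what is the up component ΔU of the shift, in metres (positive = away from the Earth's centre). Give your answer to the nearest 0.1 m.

ΔU = -432.4 m

The local up (radial) axis is (cos φ cos λ, cos φ sin λ, sin φ), giving ΔU = 15.062 − 8.690 − 438.750 = -432.38 m.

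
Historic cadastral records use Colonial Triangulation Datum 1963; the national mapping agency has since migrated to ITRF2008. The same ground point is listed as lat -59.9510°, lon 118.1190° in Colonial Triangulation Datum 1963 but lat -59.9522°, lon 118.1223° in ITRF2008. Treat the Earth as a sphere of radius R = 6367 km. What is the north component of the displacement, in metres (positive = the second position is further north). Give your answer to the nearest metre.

ΔN = -133 m

Δφ = -59.9522° − -59.9510° = -0.0012°; Δλ = 118.1223° − 118.1190° = +0.0033°.
1° along a meridian = πR/180 = 111125 m.
ΔN = Δφ × 111125 = -133.4 m; ΔE = Δλ × 111125 × cos(-59.9510°) = +0.0033 × 111125 × 0.500740 = 183.6 m.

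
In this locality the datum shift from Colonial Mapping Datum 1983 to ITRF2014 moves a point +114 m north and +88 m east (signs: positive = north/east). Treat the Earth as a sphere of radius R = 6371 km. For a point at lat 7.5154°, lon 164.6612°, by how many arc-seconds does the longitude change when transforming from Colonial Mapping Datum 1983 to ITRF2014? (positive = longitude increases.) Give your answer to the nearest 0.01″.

Δλ = 2.87″

At latitude 7.5154°, cos φ = 0.991410.
One radian of longitude at latitude φ spans R cos φ, so Δλ = ΔE / (R cos φ) = 88.0 / (6371000 × 0.991410) = 1.3932e-05 rad = 2.874″.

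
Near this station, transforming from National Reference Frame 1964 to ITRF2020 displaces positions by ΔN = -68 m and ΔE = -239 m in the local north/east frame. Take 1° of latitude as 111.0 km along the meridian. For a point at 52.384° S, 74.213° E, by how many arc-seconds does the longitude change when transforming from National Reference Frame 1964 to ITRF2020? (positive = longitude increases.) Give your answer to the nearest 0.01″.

At latitude -52.384°, cos φ = 0.610366.
1° of longitude at this latitude = 111.0 × cos φ = 67.75 km, so Δλ = -239.0 / 67750.7 = -0.0035276° = -12.700″.

Δλ = -12.70″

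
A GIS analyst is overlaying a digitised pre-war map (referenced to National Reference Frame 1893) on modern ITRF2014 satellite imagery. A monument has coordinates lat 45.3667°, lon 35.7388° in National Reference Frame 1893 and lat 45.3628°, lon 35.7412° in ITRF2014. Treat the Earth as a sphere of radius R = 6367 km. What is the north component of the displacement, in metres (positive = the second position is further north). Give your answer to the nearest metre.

Δφ = 45.3628° − 45.3667° = -0.0039°; Δλ = 35.7412° − 35.7388° = +0.0024°.
1° along a meridian = πR/180 = 111125 m.
ΔN = Δφ × 111125 = -433.4 m; ΔE = Δλ × 111125 × cos(45.3667°) = +0.0024 × 111125 × 0.702567 = 187.4 m.

ΔN = -433 m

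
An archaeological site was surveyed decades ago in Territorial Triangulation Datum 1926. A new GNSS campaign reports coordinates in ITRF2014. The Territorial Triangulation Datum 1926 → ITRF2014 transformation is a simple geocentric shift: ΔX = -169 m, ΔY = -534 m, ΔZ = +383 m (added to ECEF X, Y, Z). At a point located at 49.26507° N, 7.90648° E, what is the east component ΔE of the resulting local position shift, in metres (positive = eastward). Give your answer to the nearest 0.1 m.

At φ = 49.26507°, λ = 7.90648°: sin φ = 0.757737, cos φ = 0.652560, sin λ = 0.137557, cos λ = 0.990494.
ΔE = −sin λ·ΔX + cos λ·ΔY = −(0.137557)·(-169) + (0.990494)·(-534) = -505.68 m.

ΔE = -505.7 m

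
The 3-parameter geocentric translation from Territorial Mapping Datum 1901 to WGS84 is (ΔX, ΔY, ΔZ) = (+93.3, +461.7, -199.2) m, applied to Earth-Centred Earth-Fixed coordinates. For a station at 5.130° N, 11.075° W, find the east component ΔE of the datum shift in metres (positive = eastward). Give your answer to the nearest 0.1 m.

At φ = 5.130°, λ = -11.075°: sin φ = 0.089416, cos φ = 0.995994, sin λ = -0.192094, cos λ = 0.981377.
ΔE = −sin λ·ΔX + cos λ·ΔY = −(-0.192094)·(93.3) + (0.981377)·(461.7) = 471.02 m.

ΔE = 471.0 m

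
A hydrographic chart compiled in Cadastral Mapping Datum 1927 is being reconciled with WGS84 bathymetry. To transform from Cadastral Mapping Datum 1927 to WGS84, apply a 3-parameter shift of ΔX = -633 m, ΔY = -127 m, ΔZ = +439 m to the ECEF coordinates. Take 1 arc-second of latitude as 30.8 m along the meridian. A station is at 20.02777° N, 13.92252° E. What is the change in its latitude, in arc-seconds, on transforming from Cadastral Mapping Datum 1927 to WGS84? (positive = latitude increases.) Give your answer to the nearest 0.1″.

Δφ = 20.6″

sin φ = 0.342476, cos φ = 0.939527, sin λ = 0.240610, cos λ = 0.970622.
North component: ΔN = −sin φ cos λ·ΔX − sin φ sin λ·ΔY + cos φ·ΔZ = −(0.342476)(0.970622)(-633) − (0.342476)(0.240610)(-127) + (0.939527)(439) = 633.34 m.
1° of latitude spans 3600 × 30.80 = 110880 m, so Δφ = 633.34 / 110880 × 3600 = 20.563″.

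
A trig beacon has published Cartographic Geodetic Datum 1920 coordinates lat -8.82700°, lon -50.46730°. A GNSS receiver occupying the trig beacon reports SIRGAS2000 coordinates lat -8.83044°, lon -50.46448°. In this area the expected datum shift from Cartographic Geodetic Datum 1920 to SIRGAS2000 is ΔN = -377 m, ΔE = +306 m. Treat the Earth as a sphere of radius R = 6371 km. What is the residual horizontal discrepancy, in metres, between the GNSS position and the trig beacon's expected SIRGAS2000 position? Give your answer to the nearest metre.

Observed coordinate differences: Δφ = -0.00344°, Δλ = +0.00282°.
Converting to metres (1° lat = 111195 m, cos φ = 0.988156): observed ΔN = -382.5 m, observed ΔE = 309.9 m.
Subtracting the expected shift leaves a residual of -382.5 − (-377) = -5.5 m north and 309.9 − (306) = 3.9 m east.
Residual distance = √((-5.5)² + 3.9²) = 6.7 m.

7 m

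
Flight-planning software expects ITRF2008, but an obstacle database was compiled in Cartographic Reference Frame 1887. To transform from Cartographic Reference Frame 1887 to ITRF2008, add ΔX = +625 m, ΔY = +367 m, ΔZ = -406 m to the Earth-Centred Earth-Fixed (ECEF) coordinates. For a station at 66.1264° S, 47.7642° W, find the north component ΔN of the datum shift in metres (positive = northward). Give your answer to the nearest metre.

ΔN = -29 m

At φ = -66.1264°, λ = -47.7642°: sin φ = -0.914441, cos φ = 0.404720, sin λ = -0.740385, cos λ = 0.672183.
ΔN = −sin φ cos λ·ΔX − sin φ sin λ·ΔY + cos φ·ΔZ = −(-0.914441)(0.672183)(625) − (-0.914441)(-0.740385)(367) + (0.404720)(-406) = -28.62 m.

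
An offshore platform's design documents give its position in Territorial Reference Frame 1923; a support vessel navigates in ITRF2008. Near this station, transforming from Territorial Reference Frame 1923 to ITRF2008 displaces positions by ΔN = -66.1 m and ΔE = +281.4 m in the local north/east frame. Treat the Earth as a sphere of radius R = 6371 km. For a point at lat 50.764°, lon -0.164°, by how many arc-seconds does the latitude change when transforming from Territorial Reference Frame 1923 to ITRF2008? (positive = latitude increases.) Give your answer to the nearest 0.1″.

Δφ = -2.1″

On a sphere of radius R, 1 rad of latitude = R, so Δφ = ΔN / R = -66.1 / 6371000 = -1.0375e-05 rad = -2.140″.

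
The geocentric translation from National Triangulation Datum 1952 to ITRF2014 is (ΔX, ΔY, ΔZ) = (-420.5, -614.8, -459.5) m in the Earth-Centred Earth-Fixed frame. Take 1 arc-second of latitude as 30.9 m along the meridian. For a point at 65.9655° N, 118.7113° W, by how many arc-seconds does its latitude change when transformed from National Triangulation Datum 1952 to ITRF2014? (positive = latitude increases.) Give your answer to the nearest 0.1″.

Δφ = -28.0″

sin φ = 0.913300, cos φ = 0.407287, sin λ = -0.877051, cos λ = -0.480396.
North component: ΔN = −sin φ cos λ·ΔX − sin φ sin λ·ΔY + cos φ·ΔZ = −(0.913300)(-0.480396)(-420.5) − (0.913300)(-0.877051)(-614.8) + (0.407287)(-459.5) = -864.10 m.
1° of latitude spans 3600 × 30.90 = 111240 m, so Δφ = -864.10 / 111240 × 3600 = -27.964″.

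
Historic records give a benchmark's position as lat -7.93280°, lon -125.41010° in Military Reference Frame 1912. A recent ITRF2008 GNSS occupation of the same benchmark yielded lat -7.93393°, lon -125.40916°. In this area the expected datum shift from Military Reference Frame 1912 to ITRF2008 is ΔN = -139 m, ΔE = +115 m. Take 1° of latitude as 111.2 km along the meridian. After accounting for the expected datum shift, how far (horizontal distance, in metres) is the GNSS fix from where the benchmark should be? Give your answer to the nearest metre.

Observed coordinate differences: Δφ = -0.00113°, Δλ = +0.00094°.
Converting to metres (1° lat = 111200 m, cos φ = 0.990431): observed ΔN = -125.7 m, observed ΔE = 103.5 m.
Subtracting the expected shift leaves a residual of -125.7 − (-139) = 13.3 m north and 103.5 − (115) = -11.5 m east.
Residual distance = √(13.3² + (-11.5)²) = 17.6 m.

18 m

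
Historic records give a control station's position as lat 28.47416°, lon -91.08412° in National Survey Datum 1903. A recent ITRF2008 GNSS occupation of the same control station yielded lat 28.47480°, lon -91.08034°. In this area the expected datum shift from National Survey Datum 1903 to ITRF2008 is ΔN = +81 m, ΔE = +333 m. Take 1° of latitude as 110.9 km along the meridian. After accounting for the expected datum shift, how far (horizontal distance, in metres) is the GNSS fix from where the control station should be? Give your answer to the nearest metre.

Observed coordinate differences: Δφ = +0.00064°, Δλ = +0.00378°.
Converting to metres (1° lat = 110900 m, cos φ = 0.879032): observed ΔN = 71.0 m, observed ΔE = 368.5 m.
Subtracting the expected shift leaves a residual of 71.0 − (81) = -10.0 m north and 368.5 − (333) = 35.5 m east.
Residual distance = √((-10.0)² + 35.5²) = 36.9 m.

37 m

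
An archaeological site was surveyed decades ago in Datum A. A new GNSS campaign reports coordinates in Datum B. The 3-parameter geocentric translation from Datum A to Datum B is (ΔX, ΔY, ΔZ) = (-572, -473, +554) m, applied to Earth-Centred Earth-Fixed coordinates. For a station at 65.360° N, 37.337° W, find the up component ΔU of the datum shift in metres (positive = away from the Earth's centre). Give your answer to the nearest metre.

ΔU = 434 m

The local up (radial) axis is (cos φ cos λ, cos φ sin λ, sin φ), giving ΔU = -189.608 + 119.603 + 503.556 = 433.55 m.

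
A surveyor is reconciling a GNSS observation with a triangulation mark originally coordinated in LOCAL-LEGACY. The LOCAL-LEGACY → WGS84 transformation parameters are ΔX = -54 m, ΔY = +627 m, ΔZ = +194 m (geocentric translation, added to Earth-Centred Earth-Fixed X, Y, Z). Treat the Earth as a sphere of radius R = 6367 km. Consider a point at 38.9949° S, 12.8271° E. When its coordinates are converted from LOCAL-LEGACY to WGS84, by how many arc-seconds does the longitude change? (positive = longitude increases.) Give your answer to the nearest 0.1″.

sin φ = -0.629251, cos φ = 0.777202, sin λ = 0.222010, cos λ = 0.975044.
East component: ΔE = −sin λ·ΔX + cos λ·ΔY = −(0.222010)(-54) + (0.975044)(627) = 623.34 m.
1° of latitude spans πR/180 = 111125 m; at latitude φ, 1° of longitude spans that × cos φ = 86366.7 m, so Δλ = 623.34 / 86366.7 × 3600 = 25.983″.

Δλ = 26.0″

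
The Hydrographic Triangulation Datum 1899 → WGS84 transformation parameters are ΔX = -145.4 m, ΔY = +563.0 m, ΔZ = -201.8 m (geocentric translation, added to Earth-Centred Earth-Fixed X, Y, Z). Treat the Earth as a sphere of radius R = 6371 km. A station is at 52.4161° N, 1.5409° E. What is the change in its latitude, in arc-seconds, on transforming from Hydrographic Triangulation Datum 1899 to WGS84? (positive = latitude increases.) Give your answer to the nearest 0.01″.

sin φ = 0.792461, cos φ = 0.609923, sin λ = 0.026891, cos λ = 0.999638.
North component: ΔN = −sin φ cos λ·ΔX − sin φ sin λ·ΔY + cos φ·ΔZ = −(0.792461)(0.999638)(-145.4) − (0.792461)(0.026891)(563.0) + (0.609923)(-201.8) = -19.90 m.
1° of latitude spans πR/180 = 111195 m, so Δφ = -19.90 / 111195 × 3600 = -0.644″.

Δφ = -0.64″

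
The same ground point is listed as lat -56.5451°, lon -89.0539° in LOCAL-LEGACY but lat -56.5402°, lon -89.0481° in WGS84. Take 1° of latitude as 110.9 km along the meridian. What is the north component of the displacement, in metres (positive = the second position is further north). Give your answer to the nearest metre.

Δφ = -56.5402° − -56.5451° = +0.0049°; Δλ = -89.0481° − -89.0539° = +0.0058°.
ΔN = Δφ × 110900 = 543.4 m; ΔE = Δλ × 110900 × cos(-56.5451°) = +0.0058 × 110900 × 0.551280 = 354.6 m.

ΔN = 543 m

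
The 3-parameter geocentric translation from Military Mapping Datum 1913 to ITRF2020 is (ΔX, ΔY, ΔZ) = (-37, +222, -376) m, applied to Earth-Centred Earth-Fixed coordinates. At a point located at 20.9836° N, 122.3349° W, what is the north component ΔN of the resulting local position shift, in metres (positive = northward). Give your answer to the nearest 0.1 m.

The local north axis is (−sin φ cos λ, −sin φ sin λ, cos φ), giving ΔN = -7.087 + 67.171 − 351.065 = -290.98 m.

ΔN = -291.0 m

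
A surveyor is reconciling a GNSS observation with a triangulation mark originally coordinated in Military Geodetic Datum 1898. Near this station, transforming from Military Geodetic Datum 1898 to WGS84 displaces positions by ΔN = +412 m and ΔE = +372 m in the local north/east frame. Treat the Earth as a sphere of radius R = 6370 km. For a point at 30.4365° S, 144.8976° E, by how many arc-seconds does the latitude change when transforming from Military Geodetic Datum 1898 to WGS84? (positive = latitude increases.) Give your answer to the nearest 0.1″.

On a sphere of radius R, 1 rad of latitude = R, so Δφ = ΔN / R = 412.0 / 6370000 = 6.4678e-05 rad = 13.341″.

Δφ = 13.3″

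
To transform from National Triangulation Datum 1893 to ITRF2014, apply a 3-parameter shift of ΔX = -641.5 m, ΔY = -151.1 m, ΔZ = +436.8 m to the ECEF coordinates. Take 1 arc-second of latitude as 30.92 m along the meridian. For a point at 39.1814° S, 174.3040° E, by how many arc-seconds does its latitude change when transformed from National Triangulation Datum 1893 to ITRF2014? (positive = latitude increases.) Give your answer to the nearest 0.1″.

sin φ = -0.631778, cos φ = 0.775150, sin λ = 0.099250, cos λ = -0.995063.
North component: ΔN = −sin φ cos λ·ΔX − sin φ sin λ·ΔY + cos φ·ΔZ = −(-0.631778)(-0.995063)(-641.5) − (-0.631778)(0.099250)(-151.1) + (0.775150)(436.8) = 732.40 m.
1° of latitude spans 3600 × 30.92 = 111312 m, so Δφ = 732.40 / 111312 × 3600 = 23.687″.

Δφ = 23.7″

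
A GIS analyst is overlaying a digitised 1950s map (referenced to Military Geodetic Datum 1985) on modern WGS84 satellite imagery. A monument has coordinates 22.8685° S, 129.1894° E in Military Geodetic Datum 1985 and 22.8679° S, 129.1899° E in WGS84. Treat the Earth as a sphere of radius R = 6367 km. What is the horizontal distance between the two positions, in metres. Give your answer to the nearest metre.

84 m

Δφ = -22.8679° − -22.8685° = +0.0006°; Δλ = 129.1899° − 129.1894° = +0.0005°.
1° along a meridian = πR/180 = 111125 m.
ΔN = Δφ × 111125 = 66.7 m; ΔE = Δλ × 111125 × cos(-22.8685°) = +0.0005 × 111125 × 0.921399 = 51.2 m.
Distance = √(ΔE² + ΔN²) = √(51.2² + 66.7²) = 84.1 m.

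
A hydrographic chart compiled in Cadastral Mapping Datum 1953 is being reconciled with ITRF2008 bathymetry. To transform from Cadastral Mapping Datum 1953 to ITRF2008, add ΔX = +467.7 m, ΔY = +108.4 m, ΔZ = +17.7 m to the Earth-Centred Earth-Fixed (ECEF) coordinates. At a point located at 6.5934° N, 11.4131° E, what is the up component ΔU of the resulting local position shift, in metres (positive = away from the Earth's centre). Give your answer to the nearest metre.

The local up (radial) axis is (cos φ cos λ, cos φ sin λ, sin φ), giving ΔU = 455.419 + 21.308 + 2.032 = 478.76 m.

ΔU = 479 m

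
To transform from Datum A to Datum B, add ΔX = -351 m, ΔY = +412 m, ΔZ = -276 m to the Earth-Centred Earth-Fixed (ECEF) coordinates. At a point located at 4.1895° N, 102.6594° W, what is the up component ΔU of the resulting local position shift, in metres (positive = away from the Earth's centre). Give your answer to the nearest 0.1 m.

The local up (radial) axis is (cos φ cos λ, cos φ sin λ, sin φ), giving ΔU = 76.718 − 400.910 − 20.163 = -344.36 m.

ΔU = -344.4 m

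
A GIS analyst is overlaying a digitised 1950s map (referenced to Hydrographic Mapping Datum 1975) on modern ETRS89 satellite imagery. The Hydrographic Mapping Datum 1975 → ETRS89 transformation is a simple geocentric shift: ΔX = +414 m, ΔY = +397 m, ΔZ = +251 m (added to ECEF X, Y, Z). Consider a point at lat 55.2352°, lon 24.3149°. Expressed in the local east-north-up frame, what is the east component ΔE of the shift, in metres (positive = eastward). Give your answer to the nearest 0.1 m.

The local east axis at (φ, λ) is (−sin λ, cos λ, 0), so ΔE = −sin(24.3149°)·414 + cos(24.3149°)·397 = 191.32 m.

ΔE = 191.3 m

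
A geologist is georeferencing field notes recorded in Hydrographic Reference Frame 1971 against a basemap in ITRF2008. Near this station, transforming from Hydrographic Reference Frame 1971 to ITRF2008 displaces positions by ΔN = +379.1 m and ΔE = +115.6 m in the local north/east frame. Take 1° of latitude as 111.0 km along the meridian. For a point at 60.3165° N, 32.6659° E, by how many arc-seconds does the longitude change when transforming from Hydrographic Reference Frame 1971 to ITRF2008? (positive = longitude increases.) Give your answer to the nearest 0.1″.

At latitude 60.3165°, cos φ = 0.495208.
1° of longitude at this latitude = 111.0 × cos φ = 54.97 km, so Δλ = 115.6 / 54968.1 = 0.0021030° = 7.571″.

Δλ = 7.6″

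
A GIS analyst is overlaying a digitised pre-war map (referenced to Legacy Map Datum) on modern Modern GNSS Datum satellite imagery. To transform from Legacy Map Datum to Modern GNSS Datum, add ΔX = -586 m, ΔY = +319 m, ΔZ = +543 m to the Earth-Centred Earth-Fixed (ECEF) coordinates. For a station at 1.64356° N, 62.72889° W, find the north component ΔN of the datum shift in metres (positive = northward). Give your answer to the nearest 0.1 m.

ΔN = 558.6 m

The local north axis is (−sin φ cos λ, −sin φ sin λ, cos φ), giving ΔN = 7.701 + 8.132 + 542.777 = 558.61 m.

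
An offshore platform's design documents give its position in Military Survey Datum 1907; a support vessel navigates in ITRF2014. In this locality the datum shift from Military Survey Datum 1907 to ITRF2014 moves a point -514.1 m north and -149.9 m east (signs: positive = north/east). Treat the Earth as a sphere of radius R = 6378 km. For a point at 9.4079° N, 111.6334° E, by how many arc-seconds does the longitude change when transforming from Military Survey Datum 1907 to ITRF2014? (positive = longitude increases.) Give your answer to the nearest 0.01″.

Δλ = -4.91″

At latitude 9.4079°, cos φ = 0.986550.
One radian of longitude at latitude φ spans R cos φ, so Δλ = ΔE / (R cos φ) = -149.9 / (6378000 × 0.986550) = -2.3823e-05 rad = -4.914″.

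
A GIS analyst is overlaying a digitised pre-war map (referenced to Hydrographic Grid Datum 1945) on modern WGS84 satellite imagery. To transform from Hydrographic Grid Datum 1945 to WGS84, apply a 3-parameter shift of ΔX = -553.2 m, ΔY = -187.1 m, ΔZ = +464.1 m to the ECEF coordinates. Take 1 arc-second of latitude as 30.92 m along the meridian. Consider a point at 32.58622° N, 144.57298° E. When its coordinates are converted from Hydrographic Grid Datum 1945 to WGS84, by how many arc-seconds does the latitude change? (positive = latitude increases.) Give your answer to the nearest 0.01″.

sin φ = 0.538568, cos φ = 0.842582, sin λ = 0.579666, cos λ = -0.814855.
North component: ΔN = −sin φ cos λ·ΔX − sin φ sin λ·ΔY + cos φ·ΔZ = −(0.538568)(-0.814855)(-553.2) − (0.538568)(0.579666)(-187.1) + (0.842582)(464.1) = 206.68 m.
1° of latitude spans 3600 × 30.92 = 111312 m, so Δφ = 206.68 / 111312 × 3600 = 6.684″.

Δφ = 6.68″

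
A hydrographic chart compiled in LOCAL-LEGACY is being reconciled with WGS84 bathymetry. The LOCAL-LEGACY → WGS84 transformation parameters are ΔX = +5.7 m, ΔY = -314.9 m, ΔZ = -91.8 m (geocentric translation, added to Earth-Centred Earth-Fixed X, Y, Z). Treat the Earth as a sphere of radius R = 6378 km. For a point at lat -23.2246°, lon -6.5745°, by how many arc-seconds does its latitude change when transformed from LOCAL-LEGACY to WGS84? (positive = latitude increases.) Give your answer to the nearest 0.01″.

Δφ = -2.20″

sin φ = -0.394337, cos φ = 0.918966, sin λ = -0.114495, cos λ = 0.993424.
North component: ΔN = −sin φ cos λ·ΔX − sin φ sin λ·ΔY + cos φ·ΔZ = −(-0.394337)(0.993424)(5.7) − (-0.394337)(-0.114495)(-314.9) + (0.918966)(-91.8) = -67.91 m.
1° of latitude spans πR/180 = 111317 m, so Δφ = -67.91 / 111317 × 3600 = -2.196″.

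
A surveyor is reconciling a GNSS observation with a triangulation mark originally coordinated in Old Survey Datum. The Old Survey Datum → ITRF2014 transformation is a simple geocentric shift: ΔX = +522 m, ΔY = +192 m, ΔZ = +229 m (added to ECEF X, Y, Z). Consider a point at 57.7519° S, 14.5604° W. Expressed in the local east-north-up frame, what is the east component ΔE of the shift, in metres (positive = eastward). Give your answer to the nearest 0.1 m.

The local east axis at (φ, λ) is (−sin λ, cos λ, 0), so ΔE = −sin(-14.5604°)·522 + cos(-14.5604°)·192 = 317.06 m.

ΔE = 317.1 m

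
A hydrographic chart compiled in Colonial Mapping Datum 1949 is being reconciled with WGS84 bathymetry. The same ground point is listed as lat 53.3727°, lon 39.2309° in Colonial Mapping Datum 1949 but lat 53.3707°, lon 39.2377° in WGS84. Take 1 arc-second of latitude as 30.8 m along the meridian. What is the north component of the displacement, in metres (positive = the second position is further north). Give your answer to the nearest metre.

Δφ = 53.3707° − 53.3727° = -0.0020°; Δλ = 39.2377° − 39.2309° = +0.0068°.
1° of latitude = 3600 × 30.80 = 110880 m.
ΔN = Δφ × 110880 = -221.8 m; ΔE = Δλ × 110880 × cos(53.3727°) = +0.0068 × 110880 × 0.596607 = 449.8 m.

ΔN = -222 m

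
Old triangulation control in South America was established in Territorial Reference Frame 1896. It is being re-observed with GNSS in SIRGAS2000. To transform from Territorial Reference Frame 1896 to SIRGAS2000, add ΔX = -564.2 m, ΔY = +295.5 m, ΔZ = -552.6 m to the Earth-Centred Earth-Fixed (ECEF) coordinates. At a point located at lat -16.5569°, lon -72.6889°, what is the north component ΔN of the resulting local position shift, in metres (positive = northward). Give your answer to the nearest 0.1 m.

At φ = -16.5569°, λ = -72.6889°: sin φ = -0.284967, cos φ = 0.958537, sin λ = -0.954703, cos λ = 0.297560.
ΔN = −sin φ cos λ·ΔX − sin φ sin λ·ΔY + cos φ·ΔZ = −(-0.284967)(0.297560)(-564.2) − (-0.284967)(-0.954703)(295.5) + (0.958537)(-552.6) = -657.92 m.

ΔN = -657.9 m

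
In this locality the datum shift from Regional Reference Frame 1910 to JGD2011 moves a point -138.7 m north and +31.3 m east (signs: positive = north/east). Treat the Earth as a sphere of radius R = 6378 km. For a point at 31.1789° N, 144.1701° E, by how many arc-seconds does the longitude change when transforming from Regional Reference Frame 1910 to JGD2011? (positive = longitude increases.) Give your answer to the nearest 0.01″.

Δλ = 1.18″

At latitude 31.1789°, cos φ = 0.855555.
One radian of longitude at latitude φ spans R cos φ, so Δλ = ΔE / (R cos φ) = 31.3 / (6378000 × 0.855555) = 5.7360e-06 rad = 1.183″.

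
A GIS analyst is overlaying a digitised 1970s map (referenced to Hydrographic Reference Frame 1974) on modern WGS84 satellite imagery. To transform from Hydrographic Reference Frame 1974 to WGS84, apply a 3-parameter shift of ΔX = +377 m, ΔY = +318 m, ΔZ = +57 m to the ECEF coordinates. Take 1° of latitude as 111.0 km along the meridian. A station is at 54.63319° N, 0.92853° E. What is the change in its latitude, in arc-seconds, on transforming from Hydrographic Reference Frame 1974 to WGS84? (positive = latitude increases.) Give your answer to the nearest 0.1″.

Δφ = -9.0″

sin φ = 0.815463, cos φ = 0.578809, sin λ = 0.016205, cos λ = 0.999869.
North component: ΔN = −sin φ cos λ·ΔX − sin φ sin λ·ΔY + cos φ·ΔZ = −(0.815463)(0.999869)(377) − (0.815463)(0.016205)(318) + (0.578809)(57) = -278.60 m.
1° of latitude spans 111000 m, so Δφ = -278.60 / 111000 × 3600 = -9.036″.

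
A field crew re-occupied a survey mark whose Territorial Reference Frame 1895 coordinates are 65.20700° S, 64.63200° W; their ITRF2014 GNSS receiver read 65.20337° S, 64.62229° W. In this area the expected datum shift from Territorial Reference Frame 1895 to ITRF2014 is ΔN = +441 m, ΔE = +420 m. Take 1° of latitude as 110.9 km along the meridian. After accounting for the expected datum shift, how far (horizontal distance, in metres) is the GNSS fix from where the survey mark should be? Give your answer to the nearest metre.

50 m

Observed coordinate differences: Δφ = +0.00363°, Δλ = +0.00971°.
Converting to metres (1° lat = 110900 m, cos φ = 0.419341): observed ΔN = 402.6 m, observed ΔE = 451.6 m.
Subtracting the expected shift leaves a residual of 402.6 − (441) = -38.4 m north and 451.6 − (420) = 31.6 m east.
Residual distance = √((-38.4)² + 31.6²) = 49.7 m.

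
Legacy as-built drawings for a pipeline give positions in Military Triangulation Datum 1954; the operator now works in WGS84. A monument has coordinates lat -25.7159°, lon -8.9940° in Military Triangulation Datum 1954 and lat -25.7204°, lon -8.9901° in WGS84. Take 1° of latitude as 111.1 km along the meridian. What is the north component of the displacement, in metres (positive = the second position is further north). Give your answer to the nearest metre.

Δφ = -25.7204° − -25.7159° = -0.0045°; Δλ = -8.9901° − -8.9940° = +0.0039°.
ΔN = Δφ × 111100 = -500.0 m; ΔE = Δλ × 111100 × cos(-25.7159°) = +0.0039 × 111100 × 0.900957 = 390.4 m.

ΔN = -500 m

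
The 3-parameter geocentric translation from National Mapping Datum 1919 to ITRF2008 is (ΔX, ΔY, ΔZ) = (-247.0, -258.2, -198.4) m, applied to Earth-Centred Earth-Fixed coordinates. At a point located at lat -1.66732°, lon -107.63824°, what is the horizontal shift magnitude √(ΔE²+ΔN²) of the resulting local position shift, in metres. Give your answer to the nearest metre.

At φ = -1.66732°, λ = -107.63824°: sin φ = -0.029096, cos φ = 0.999577, sin λ = -0.952989, cos λ = -0.303006.
ΔE = −sin λ·ΔX + cos λ·ΔY = −(-0.952989)·(-247.0) + (-0.303006)·(-258.2) = -157.15 m.
ΔN = −sin φ cos λ·ΔX − sin φ sin λ·ΔY + cos φ·ΔZ = −(-0.029096)(-0.303006)(-247.0) − (-0.029096)(-0.952989)(-258.2) + (0.999577)(-198.4) = -188.98 m.
Horizontal magnitude = √(ΔE² + ΔN²) = √((-157.15)² + (-188.98)²) = 245.78 m.

246 m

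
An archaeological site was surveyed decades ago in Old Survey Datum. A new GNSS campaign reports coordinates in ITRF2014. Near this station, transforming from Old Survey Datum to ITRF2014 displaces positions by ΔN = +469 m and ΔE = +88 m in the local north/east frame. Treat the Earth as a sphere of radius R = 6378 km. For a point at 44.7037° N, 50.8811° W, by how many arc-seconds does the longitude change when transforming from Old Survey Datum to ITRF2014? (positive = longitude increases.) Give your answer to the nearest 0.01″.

Δλ = 4.00″

At latitude 44.7037°, cos φ = 0.710754.
One radian of longitude at latitude φ spans R cos φ, so Δλ = ΔE / (R cos φ) = 88.0 / (6378000 × 0.710754) = 1.9412e-05 rad = 4.004″.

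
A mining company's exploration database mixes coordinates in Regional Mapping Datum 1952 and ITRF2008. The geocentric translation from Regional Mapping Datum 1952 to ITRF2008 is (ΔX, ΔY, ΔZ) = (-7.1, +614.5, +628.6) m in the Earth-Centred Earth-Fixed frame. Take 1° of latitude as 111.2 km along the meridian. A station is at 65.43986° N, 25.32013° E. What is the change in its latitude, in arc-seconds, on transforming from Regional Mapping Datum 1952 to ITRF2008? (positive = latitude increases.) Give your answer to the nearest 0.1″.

Δφ = 0.9″

sin φ = 0.909525, cos φ = 0.415648, sin λ = 0.427675, cos λ = 0.903932.
North component: ΔN = −sin φ cos λ·ΔX − sin φ sin λ·ΔY + cos φ·ΔZ = −(0.909525)(0.903932)(-7.1) − (0.909525)(0.427675)(614.5) + (0.415648)(628.6) = 28.08 m.
1° of latitude spans 111200 m, so Δφ = 28.08 / 111200 × 3600 = 0.909″.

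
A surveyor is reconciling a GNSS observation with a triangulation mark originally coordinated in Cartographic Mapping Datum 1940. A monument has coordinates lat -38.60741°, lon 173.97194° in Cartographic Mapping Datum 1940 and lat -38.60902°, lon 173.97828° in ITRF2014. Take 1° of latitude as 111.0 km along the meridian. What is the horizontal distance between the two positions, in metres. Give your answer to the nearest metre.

578 m

Δφ = -38.60902° − -38.60741° = -0.00161°; Δλ = 173.97828° − 173.97194° = +0.00634°.
ΔN = Δφ × 111000 = -178.7 m; ΔE = Δλ × 111000 × cos(-38.60741°) = +0.00634 × 111000 × 0.781440 = 549.9 m.
Distance = √(ΔE² + ΔN²) = √(549.9² + (-178.7)²) = 578.2 m.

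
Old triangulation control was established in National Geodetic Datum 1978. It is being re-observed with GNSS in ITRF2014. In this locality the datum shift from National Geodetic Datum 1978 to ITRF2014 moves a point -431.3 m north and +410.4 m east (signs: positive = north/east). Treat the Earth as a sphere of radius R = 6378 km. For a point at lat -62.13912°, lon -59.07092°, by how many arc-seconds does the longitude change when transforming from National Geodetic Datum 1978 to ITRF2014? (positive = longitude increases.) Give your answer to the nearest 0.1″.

At latitude -62.13912°, cos φ = 0.467326.
One radian of longitude at latitude φ spans R cos φ, so Δλ = ΔE / (R cos φ) = 410.4 / (6378000 × 0.467326) = 1.3769e-04 rad = 28.401″.

Δλ = 28.4″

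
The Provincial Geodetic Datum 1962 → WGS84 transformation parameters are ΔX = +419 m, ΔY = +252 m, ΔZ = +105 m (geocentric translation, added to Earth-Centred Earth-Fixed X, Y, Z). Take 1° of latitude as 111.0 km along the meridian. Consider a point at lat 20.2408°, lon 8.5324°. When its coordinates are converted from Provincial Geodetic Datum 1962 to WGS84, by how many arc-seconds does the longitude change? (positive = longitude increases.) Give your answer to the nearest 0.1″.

sin φ = 0.345966, cos φ = 0.938247, sin λ = 0.148369, cos λ = 0.988932.
East component: ΔE = −sin λ·ΔX + cos λ·ΔY = −(0.148369)(419) + (0.988932)(252) = 187.04 m.
1° of latitude spans 111000 m; at latitude φ, 1° of longitude spans that × cos φ = 104145.4 m, so Δλ = 187.04 / 104145.4 × 3600 = 6.466″.

Δλ = 6.5″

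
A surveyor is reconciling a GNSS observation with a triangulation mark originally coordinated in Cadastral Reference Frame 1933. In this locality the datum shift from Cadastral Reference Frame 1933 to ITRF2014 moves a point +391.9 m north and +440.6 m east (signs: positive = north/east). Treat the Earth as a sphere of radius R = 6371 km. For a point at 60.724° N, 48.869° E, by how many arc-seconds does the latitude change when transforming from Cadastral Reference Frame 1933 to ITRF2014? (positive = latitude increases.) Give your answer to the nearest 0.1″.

Δφ = 12.7″

On a sphere of radius R, 1 rad of latitude = R, so Δφ = ΔN / R = 391.9 / 6371000 = 6.1513e-05 rad = 12.688″.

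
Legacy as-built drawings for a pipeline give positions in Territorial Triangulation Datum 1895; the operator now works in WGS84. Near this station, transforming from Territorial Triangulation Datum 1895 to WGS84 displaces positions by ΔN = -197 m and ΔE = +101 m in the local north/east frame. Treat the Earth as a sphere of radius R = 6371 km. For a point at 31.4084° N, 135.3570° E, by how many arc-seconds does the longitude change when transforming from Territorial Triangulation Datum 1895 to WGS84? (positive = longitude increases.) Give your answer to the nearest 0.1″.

Δλ = 3.8″

At latitude 31.4084°, cos φ = 0.853474.
One radian of longitude at latitude φ spans R cos φ, so Δλ = ΔE / (R cos φ) = 101.0 / (6371000 × 0.853474) = 1.8575e-05 rad = 3.831″.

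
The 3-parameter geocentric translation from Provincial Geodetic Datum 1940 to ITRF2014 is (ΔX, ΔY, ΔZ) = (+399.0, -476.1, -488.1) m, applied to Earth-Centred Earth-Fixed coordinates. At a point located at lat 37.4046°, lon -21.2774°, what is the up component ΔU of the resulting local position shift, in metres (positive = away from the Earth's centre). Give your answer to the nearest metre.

The local up (radial) axis is (cos φ cos λ, cos φ sin λ, sin φ), giving ΔU = 295.347 + 137.242 − 296.491 = 136.10 m.

ΔU = 136 m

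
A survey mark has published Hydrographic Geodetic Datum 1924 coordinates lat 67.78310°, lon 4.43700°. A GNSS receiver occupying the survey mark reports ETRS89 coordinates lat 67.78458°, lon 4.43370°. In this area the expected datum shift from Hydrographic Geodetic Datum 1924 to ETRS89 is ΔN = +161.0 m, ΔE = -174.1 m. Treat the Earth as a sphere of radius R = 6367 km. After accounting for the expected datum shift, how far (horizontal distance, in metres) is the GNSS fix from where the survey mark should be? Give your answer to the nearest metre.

36 m

Observed coordinate differences: Δφ = +0.00148°, Δλ = -0.00330°.
Converting to metres (1° lat = 111125 m, cos φ = 0.378114): observed ΔN = 164.5 m, observed ΔE = -138.7 m.
Subtracting the expected shift leaves a residual of 164.5 − (161.0) = 3.5 m north and -138.7 − (-174.1) = 35.4 m east.
Residual distance = √(3.5² + 35.4²) = 35.6 m.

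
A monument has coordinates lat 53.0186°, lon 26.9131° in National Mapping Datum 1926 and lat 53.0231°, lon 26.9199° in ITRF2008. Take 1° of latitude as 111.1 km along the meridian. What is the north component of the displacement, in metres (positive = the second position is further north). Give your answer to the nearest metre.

ΔN = 500 m

Δφ = 53.0231° − 53.0186° = +0.0045°; Δλ = 26.9199° − 26.9131° = +0.0068°.
ΔN = Δφ × 111100 = 500.0 m; ΔE = Δλ × 111100 × cos(53.0186°) = +0.0068 × 111100 × 0.601556 = 454.5 m.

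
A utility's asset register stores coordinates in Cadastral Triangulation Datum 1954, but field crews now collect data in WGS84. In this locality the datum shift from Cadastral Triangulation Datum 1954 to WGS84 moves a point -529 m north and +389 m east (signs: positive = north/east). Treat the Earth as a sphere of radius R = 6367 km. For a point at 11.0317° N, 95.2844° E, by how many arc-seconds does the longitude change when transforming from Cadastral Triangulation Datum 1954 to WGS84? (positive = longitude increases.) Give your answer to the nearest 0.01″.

Δλ = 12.84″

At latitude 11.0317°, cos φ = 0.981521.
One radian of longitude at latitude φ spans R cos φ, so Δλ = ΔE / (R cos φ) = 389.0 / (6367000 × 0.981521) = 6.2247e-05 rad = 12.839″.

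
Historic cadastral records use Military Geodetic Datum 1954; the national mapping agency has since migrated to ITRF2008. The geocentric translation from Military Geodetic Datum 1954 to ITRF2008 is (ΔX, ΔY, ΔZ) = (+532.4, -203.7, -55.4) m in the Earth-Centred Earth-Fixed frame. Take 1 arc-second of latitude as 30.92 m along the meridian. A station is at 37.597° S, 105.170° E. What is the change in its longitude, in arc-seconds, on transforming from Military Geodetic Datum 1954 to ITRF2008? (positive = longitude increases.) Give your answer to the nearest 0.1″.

sin φ = -0.610104, cos φ = 0.792322, sin λ = 0.965154, cos λ = -0.261684.
East component: ΔE = −sin λ·ΔX + cos λ·ΔY = −(0.965154)(532.4) + (-0.261684)(-203.7) = -460.54 m.
1° of latitude spans 3600 × 30.92 = 111312 m; at latitude φ, 1° of longitude spans that × cos φ = 88194.9 m, so Δλ = -460.54 / 88194.9 × 3600 = -18.799″.

Δλ = -18.8″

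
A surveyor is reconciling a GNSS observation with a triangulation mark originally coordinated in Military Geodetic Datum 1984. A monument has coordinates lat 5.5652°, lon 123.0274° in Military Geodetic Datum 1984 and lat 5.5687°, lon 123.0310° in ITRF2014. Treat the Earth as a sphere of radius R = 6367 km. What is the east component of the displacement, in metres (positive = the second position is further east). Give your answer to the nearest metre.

Δφ = 5.5687° − 5.5652° = +0.0035°; Δλ = 123.0310° − 123.0274° = +0.0036°.
1° along a meridian = πR/180 = 111125 m.
ΔN = Δφ × 111125 = 388.9 m; ΔE = Δλ × 111125 × cos(5.5652°) = +0.0036 × 111125 × 0.995286 = 398.2 m.

ΔE = 398 m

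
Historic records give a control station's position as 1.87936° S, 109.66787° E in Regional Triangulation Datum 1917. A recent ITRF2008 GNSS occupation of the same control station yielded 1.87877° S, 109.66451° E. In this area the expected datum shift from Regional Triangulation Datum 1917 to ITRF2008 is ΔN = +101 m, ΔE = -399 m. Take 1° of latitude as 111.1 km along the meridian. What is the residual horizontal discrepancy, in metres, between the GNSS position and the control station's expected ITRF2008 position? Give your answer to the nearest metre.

44 m

Observed coordinate differences: Δφ = +0.00059°, Δλ = -0.00336°.
Converting to metres (1° lat = 111100 m, cos φ = 0.999462): observed ΔN = 65.5 m, observed ΔE = -373.1 m.
Subtracting the expected shift leaves a residual of 65.5 − (101) = -35.5 m north and -373.1 − (-399) = 25.9 m east.
Residual distance = √((-35.5)² + 25.9²) = 43.9 m.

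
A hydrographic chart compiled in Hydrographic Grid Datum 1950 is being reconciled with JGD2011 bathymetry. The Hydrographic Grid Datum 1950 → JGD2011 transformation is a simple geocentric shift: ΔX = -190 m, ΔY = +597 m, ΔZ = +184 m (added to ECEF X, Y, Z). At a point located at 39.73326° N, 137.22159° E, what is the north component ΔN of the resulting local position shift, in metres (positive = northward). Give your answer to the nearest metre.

At φ = 39.73326°, λ = 137.22159°: sin φ = 0.639214, cos φ = 0.769029, sin λ = 0.679165, cos λ = -0.733986.
ΔN = −sin φ cos λ·ΔX − sin φ sin λ·ΔY + cos φ·ΔZ = −(0.639214)(-0.733986)(-190) − (0.639214)(0.679165)(597) + (0.769029)(184) = -206.82 m.

ΔN = -207 m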